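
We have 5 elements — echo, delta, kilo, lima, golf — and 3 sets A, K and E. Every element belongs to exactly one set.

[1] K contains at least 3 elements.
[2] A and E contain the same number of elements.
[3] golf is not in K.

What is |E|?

1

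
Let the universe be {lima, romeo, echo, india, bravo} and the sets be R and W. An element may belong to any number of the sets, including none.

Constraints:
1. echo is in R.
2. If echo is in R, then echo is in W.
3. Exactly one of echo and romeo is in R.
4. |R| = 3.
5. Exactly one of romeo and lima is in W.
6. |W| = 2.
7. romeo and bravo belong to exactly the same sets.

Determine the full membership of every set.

R = {echo, india, lima}; W = {echo, lima}

From (1): echo ∈ R.
(2): echo ∈ W.
(3) (exactly one): romeo ∉ R.
(7): bravo matches romeo: bravo ∉ R.
(4): only 3 candidates remain for R, so all are in.
Suppose lima ∉ W: no assignment then satisfies all the clues, so lima ∈ W.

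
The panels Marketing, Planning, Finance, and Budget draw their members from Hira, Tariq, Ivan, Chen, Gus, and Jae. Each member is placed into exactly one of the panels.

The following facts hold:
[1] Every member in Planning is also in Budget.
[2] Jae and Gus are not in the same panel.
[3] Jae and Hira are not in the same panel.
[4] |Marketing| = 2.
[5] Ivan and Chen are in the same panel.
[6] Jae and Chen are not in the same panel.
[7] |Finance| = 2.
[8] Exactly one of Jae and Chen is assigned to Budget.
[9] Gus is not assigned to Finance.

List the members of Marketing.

Marketing = {Gus, Hira}

From (9): Gus ∉ Finance.
Suppose Hira ∉ Marketing: no assignment then satisfies all the clues, so Hira ∈ Marketing.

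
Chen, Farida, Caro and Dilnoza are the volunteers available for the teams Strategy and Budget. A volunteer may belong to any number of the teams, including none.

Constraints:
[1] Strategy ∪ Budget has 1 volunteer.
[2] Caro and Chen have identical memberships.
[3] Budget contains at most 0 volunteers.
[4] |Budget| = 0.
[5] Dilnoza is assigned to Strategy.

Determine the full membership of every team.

Strategy = {Dilnoza}; Budget = {}

From (5): Dilnoza ∈ Strategy.
(3): Budget already has 0, so the rest are out.
Suppose Chen ∈ Strategy: no assignment then satisfies all the clues, so Chen ∉ Strategy.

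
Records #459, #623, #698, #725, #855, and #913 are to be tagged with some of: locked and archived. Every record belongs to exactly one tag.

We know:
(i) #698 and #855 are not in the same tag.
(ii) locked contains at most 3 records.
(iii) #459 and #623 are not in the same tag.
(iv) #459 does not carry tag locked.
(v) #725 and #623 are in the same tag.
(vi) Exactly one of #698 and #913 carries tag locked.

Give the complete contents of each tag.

From (iv): #459 ∉ locked.
Only one tag left: #459 ∈ archived.
(iii): #623 ∉ archived.
(v): #725 matches #623: #725 ∉ archived.
Only one tag left: #623 ∈ locked.
Only one tag left: #725 ∈ locked.
Suppose #698 ∉ locked: no assignment then satisfies all the clues, so #698 ∈ locked.

locked = {#623, #698, #725}; archived = {#459, #855, #913}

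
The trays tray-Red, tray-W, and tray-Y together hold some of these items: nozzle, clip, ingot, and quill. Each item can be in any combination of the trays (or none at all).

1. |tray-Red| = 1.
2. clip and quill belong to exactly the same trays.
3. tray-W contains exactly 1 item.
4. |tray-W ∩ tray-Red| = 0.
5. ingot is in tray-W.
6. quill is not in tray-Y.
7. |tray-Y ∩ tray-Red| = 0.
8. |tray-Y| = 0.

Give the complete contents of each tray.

tray-Red = {nozzle}; tray-W = {ingot}; tray-Y = {}

From (5): ingot ∈ tray-W.
From (6): quill ∉ tray-Y.
(2): clip matches quill: clip ∉ tray-Y.
(3): tray-W already has 1, so the rest are out.
(8): tray-Y already has 0, so the rest are out.
Suppose nozzle ∉ tray-Red: no assignment then satisfies all the clues, so nozzle ∈ tray-Red.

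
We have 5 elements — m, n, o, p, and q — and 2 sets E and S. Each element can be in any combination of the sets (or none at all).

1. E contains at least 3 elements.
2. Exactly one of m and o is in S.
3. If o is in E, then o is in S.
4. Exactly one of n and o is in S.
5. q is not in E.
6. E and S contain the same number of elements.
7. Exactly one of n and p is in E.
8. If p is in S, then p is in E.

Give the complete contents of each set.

E = {m, o, p}; S = {o, p, q}

From (5): q ∉ E.
Suppose m ∉ E: no assignment then satisfies all the clues, so m ∈ E.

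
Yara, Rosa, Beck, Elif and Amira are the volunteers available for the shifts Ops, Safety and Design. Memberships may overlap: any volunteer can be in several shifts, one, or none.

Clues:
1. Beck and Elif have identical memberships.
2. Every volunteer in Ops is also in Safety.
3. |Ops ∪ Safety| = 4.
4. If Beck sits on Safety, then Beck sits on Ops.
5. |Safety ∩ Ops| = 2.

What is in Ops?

Ops = {Beck, Elif}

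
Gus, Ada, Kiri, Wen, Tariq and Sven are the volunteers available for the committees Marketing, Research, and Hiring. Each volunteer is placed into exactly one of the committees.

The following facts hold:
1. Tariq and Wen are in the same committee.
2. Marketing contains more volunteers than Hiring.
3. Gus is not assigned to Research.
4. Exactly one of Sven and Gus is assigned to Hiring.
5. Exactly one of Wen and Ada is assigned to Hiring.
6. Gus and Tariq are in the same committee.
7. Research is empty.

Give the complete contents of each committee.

From (3): Gus ∉ Research.
(6): Tariq matches Gus: Tariq ∉ Research.
(7): Research already has 0, so the rest are out.
Suppose Gus ∉ Marketing: no assignment then satisfies all the clues, so Gus ∈ Marketing.

Marketing = {Gus, Kiri, Tariq, Wen}; Research = {}; Hiring = {Ada, Sven}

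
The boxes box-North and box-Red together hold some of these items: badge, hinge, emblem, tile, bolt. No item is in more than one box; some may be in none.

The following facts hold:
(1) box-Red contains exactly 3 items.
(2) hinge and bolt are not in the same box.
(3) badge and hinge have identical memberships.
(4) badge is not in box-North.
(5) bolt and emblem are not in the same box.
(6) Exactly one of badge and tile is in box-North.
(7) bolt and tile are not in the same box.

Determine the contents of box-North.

From (4): badge ∉ box-North.
(3): hinge matches badge: hinge ∉ box-North.
(6) (exactly one): tile ∈ box-North.
(7): bolt ∉ box-North.
Suppose emblem ∈ box-North: no assignment then satisfies all the clues, so emblem ∉ box-North.

box-North = {tile}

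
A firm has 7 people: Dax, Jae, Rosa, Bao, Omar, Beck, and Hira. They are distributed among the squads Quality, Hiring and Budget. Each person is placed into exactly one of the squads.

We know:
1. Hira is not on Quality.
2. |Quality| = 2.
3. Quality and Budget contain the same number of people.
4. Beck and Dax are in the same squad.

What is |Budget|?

2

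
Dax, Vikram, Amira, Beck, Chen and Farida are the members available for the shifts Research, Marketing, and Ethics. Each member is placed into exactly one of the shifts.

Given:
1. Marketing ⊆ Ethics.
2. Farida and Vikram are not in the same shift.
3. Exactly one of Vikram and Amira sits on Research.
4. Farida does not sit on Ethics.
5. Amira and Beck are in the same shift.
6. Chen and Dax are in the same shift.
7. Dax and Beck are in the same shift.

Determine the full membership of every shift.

Research = {Amira, Beck, Chen, Dax, Farida}; Marketing = {}; Ethics = {Vikram}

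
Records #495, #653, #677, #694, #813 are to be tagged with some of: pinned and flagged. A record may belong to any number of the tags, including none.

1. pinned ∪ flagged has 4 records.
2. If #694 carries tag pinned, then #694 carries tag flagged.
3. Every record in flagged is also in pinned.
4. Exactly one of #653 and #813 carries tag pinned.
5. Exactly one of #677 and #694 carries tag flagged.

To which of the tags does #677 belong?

#677: pinned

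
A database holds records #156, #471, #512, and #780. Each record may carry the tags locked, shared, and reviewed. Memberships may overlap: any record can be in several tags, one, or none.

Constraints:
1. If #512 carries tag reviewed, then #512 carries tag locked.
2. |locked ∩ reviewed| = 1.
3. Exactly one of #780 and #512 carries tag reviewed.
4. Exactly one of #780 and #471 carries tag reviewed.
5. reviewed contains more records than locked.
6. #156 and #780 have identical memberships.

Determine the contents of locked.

locked = {#512}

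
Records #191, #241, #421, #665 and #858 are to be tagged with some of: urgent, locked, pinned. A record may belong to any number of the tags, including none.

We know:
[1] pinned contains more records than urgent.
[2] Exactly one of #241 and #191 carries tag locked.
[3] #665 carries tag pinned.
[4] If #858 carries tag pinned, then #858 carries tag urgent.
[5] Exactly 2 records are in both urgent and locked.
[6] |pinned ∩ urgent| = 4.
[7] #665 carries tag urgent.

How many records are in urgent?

4

From (3): #665 ∈ pinned.
From (7): #665 ∈ urgent.
Suppose #191 ∉ pinned: no assignment then satisfies all the clues, so #191 ∈ pinned.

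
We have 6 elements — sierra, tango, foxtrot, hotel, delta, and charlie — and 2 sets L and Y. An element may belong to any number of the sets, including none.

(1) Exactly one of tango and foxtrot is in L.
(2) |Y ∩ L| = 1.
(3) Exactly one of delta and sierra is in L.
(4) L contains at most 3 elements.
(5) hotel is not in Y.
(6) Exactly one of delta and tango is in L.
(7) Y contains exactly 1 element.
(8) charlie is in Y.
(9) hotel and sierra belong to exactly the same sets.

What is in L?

L = {charlie, delta, foxtrot}

From (5): hotel ∉ Y.
From (8): charlie ∈ Y.
(7): Y already has 1, so the rest are out.
Suppose sierra ∈ L: no assignment then satisfies all the clues, so sierra ∉ L.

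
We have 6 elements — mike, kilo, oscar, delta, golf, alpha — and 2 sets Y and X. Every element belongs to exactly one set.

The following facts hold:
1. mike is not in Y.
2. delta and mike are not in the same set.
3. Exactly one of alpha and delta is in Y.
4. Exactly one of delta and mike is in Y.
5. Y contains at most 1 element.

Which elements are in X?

X = {alpha, golf, kilo, mike, oscar}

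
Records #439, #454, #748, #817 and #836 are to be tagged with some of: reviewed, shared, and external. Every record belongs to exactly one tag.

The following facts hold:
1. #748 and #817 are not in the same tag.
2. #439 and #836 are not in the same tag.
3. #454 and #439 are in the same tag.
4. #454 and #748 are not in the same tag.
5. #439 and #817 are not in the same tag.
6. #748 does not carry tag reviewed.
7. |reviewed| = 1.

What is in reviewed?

reviewed = {#817}

From (6): #748 ∉ reviewed.
Suppose #439 ∈ reviewed: no assignment then satisfies all the clues, so #439 ∉ reviewed.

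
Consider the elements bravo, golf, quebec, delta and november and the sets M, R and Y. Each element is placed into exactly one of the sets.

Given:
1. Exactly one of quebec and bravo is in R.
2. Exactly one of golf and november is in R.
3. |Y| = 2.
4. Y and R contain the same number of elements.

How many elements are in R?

2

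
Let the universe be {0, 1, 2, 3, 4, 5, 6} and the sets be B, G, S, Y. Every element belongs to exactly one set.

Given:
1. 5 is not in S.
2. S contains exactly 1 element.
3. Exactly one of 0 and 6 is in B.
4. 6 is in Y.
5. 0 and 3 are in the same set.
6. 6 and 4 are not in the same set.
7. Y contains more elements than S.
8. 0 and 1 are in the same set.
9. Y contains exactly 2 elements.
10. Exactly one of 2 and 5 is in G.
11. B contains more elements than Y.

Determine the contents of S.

S = {4}

From (1): 5 ∉ S.
From (4): 6 ∈ Y.
(3) (exactly one): 0 ∈ B.
(5): 3 matches 0: 3 ∈ B.
(6): 4 ∉ Y.
(8): 1 matches 0: 1 ∈ B.
Suppose 2 ∈ S: no assignment then satisfies all the clues, so 2 ∉ S.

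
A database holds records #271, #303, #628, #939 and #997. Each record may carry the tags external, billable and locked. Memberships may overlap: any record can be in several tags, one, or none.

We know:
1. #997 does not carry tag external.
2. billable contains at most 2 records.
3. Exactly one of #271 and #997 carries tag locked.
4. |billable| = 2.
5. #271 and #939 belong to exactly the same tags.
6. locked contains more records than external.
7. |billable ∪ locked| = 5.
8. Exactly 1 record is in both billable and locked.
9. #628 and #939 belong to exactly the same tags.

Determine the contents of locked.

locked = {#271, #303, #628, #939}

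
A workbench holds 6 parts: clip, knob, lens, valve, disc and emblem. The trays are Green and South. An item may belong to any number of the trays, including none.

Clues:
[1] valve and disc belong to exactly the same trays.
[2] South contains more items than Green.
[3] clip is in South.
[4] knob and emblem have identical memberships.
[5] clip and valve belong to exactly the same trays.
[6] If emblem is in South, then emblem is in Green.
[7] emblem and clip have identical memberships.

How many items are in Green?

From (3): clip ∈ South.
(5): valve matches clip: valve ∈ South.
(7): emblem matches clip: emblem ∈ South.
(1): disc matches valve: disc ∈ South.
(4): knob matches emblem: knob ∈ South.
(6): emblem ∈ Green.
(7): clip matches emblem: clip ∈ Green.
(4): knob matches emblem: knob ∈ Green.
(5): valve matches clip: valve ∈ Green.
(1): disc matches valve: disc ∈ Green.
Suppose lens ∈ Green: no assignment then satisfies all the clues, so lens ∉ Green.

5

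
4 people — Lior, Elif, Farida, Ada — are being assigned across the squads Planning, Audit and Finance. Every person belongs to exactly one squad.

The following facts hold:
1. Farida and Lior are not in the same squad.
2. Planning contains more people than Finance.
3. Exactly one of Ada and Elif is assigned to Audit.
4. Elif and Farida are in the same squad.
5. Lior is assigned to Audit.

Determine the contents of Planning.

Planning = {Elif, Farida}

From (5): Lior ∈ Audit.
(1): Farida ∉ Audit.
(4): Elif matches Farida: Elif ∉ Audit.
(3) (exactly one): Ada ∈ Audit.
Suppose Elif ∉ Planning: no assignment then satisfies all the clues, so Elif ∈ Planning.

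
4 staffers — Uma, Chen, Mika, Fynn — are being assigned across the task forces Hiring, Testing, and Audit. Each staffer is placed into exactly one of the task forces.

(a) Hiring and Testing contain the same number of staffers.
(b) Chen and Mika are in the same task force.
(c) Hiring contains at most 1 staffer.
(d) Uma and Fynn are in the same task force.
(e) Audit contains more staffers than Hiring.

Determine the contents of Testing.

Testing = {}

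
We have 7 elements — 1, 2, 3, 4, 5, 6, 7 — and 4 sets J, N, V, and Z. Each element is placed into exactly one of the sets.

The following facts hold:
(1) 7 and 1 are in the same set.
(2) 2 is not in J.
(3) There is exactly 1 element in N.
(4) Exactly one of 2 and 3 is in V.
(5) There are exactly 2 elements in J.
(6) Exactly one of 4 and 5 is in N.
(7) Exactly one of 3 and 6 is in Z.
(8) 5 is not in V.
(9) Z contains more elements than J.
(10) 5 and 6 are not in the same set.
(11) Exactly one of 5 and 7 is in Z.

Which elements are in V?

V = {2}

From (2): 2 ∉ J.
From (8): 5 ∉ V.
Suppose 1 ∈ V: no assignment then satisfies all the clues, so 1 ∉ V.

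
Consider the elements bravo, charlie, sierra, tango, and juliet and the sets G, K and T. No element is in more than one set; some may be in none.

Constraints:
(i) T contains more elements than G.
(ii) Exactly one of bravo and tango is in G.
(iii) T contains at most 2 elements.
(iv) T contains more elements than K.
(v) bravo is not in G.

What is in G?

G = {tango}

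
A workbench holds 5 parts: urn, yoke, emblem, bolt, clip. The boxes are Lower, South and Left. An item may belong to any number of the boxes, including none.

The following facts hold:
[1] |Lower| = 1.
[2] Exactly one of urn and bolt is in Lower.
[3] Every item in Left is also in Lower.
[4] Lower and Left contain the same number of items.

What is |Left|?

1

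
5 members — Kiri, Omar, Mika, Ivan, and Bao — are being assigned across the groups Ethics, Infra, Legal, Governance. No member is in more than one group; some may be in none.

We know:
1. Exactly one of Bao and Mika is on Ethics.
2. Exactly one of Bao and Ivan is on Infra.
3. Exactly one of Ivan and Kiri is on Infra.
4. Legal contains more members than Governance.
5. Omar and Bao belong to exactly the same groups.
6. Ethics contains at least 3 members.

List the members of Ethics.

Ethics = {Bao, Kiri, Omar}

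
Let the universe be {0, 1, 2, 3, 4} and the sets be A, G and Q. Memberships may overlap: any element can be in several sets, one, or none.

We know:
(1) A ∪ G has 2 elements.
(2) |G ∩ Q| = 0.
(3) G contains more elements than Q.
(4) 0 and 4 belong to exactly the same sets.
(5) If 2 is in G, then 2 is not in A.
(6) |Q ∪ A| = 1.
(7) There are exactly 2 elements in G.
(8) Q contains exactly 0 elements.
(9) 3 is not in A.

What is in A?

A = {1}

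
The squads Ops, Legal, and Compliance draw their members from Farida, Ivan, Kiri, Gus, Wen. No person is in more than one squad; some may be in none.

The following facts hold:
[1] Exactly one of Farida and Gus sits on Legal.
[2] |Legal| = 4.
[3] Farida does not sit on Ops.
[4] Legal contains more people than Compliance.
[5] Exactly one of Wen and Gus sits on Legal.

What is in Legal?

Legal = {Farida, Ivan, Kiri, Wen}

From (3): Farida ∉ Ops.
Suppose Farida ∉ Legal: no assignment then satisfies all the clues, so Farida ∈ Legal.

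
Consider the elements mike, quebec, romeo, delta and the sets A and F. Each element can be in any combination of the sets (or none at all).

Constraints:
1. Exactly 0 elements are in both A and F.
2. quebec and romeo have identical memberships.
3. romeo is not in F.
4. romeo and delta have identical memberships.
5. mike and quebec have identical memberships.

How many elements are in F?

0

From (3): romeo ∉ F.
(2): quebec matches romeo: quebec ∉ F.
(4): delta matches romeo: delta ∉ F.
(5): mike matches quebec: mike ∉ F.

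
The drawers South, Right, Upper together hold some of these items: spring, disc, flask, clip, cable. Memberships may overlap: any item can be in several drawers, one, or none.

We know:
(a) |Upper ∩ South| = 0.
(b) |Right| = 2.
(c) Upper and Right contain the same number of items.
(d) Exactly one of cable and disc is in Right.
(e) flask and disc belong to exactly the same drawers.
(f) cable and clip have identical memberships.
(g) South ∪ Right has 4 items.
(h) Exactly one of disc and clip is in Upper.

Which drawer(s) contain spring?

spring: none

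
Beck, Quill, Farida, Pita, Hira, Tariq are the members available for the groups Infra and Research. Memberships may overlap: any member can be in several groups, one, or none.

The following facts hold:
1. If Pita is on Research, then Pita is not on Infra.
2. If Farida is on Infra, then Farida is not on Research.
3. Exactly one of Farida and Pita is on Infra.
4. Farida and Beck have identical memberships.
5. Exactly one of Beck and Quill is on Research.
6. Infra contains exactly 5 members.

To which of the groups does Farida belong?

Farida: Infra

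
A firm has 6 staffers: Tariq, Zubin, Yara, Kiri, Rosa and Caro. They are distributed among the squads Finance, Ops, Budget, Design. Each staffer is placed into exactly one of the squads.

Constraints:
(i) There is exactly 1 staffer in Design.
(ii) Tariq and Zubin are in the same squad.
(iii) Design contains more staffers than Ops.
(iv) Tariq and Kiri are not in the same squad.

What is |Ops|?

0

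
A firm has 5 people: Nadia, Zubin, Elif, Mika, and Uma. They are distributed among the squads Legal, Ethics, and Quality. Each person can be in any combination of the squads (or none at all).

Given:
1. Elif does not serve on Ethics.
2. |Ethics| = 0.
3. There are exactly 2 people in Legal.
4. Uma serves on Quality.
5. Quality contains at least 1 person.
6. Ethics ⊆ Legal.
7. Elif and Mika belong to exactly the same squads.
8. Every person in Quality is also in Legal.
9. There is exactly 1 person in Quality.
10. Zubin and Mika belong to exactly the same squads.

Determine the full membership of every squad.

Legal = {Nadia, Uma}; Ethics = {}; Quality = {Uma}

From (1): Elif ∉ Ethics.
From (4): Uma ∈ Quality.
(2): Ethics already has 0, so the rest are out.
(8) with Uma ∈ Quality: Uma ∈ Legal.
(9): Quality already has 1, so the rest are out.
Suppose Nadia ∉ Legal: no assignment then satisfies all the clues, so Nadia ∈ Legal.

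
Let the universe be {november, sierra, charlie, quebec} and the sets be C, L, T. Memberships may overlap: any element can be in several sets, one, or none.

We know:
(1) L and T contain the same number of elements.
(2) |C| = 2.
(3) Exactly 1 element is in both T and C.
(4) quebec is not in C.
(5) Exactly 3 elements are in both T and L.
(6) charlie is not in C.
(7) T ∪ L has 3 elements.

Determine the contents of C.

C = {november, sierra}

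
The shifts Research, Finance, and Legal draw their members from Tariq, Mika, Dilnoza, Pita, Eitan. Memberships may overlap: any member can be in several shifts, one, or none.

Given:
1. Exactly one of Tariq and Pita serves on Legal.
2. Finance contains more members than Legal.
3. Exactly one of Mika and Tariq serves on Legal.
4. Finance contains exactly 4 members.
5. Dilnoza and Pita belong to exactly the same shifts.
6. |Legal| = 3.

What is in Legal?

Legal = {Dilnoza, Mika, Pita}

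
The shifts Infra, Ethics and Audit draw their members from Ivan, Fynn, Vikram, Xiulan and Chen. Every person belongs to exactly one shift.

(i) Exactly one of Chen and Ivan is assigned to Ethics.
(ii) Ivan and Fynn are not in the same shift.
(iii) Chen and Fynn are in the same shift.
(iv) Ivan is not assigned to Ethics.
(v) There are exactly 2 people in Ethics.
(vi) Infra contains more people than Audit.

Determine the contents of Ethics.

Ethics = {Chen, Fynn}

From (iv): Ivan ∉ Ethics.
(i) (exactly one): Chen ∈ Ethics.
(iii): Fynn matches Chen: Fynn ∉ Infra.
(iii): Fynn matches Chen: Fynn ∈ Ethics.
(v): Ethics already has 2, so the rest are out.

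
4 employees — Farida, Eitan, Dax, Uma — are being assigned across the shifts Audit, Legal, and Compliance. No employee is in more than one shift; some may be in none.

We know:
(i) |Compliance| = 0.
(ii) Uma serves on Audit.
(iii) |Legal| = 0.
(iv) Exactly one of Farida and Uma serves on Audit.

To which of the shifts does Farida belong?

Farida: none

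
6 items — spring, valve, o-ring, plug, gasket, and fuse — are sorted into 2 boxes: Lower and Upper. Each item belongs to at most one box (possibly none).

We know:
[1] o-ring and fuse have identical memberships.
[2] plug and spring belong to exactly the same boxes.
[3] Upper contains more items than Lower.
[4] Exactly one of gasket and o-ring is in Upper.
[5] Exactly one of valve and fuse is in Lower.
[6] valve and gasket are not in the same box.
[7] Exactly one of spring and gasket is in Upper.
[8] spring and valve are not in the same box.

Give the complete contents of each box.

Lower = {valve}; Upper = {fuse, o-ring, plug, spring}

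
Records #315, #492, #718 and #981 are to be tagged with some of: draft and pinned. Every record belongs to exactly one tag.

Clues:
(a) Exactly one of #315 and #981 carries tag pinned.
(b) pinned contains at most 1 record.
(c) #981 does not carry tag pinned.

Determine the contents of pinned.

pinned = {#315}

From (c): #981 ∉ pinned.
(a) (exactly one): #315 ∈ pinned.
(b): pinned already has 1, so the rest are out.
Only one tag left: #492 ∈ draft.
Only one tag left: #718 ∈ draft.
Only one tag left: #981 ∈ draft.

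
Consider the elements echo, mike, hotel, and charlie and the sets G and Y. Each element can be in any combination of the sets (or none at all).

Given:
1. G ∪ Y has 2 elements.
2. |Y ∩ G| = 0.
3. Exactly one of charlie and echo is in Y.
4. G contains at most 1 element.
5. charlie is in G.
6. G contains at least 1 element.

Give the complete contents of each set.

G = {charlie}; Y = {echo}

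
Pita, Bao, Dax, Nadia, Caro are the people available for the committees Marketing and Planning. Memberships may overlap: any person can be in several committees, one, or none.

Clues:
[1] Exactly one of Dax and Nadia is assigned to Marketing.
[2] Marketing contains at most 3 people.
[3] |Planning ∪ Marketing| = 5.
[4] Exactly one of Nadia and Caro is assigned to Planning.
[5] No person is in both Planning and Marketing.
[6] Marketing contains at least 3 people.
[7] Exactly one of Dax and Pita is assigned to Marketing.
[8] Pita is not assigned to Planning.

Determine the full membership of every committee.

Marketing = {Bao, Nadia, Pita}; Planning = {Caro, Dax}

From (8): Pita ∉ Planning.
Suppose Pita ∉ Marketing: no assignment then satisfies all the clues, so Pita ∈ Marketing.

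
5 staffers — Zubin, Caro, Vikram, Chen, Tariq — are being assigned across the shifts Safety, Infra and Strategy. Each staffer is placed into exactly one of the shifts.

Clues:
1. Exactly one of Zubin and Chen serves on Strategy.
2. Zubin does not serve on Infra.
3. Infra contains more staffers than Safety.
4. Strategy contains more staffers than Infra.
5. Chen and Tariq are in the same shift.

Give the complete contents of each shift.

Safety = {}; Infra = {Chen, Tariq}; Strategy = {Caro, Vikram, Zubin}

From (2): Zubin ∉ Infra.
Suppose Zubin ∈ Safety: no assignment then satisfies all the clues, so Zubin ∉ Safety.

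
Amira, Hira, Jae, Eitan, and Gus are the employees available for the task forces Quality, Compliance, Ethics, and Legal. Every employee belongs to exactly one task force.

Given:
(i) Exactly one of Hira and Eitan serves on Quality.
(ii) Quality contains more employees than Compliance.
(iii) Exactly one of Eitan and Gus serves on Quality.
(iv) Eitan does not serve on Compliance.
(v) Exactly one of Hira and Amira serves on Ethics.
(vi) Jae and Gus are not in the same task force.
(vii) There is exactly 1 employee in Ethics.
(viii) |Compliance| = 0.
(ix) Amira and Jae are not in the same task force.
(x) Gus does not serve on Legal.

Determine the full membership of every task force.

Quality = {Gus, Hira}; Compliance = {}; Ethics = {Amira}; Legal = {Eitan, Jae}

From (iv): Eitan ∉ Compliance.
From (x): Gus ∉ Legal.
(viii): Compliance already has 0, so the rest are out.
Suppose Amira ∈ Quality: no assignment then satisfies all the clues, so Amira ∉ Quality.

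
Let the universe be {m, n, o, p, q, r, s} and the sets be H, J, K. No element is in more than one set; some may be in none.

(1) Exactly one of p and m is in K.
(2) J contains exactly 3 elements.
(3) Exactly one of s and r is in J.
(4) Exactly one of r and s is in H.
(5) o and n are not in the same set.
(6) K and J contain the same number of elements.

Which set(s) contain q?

q: K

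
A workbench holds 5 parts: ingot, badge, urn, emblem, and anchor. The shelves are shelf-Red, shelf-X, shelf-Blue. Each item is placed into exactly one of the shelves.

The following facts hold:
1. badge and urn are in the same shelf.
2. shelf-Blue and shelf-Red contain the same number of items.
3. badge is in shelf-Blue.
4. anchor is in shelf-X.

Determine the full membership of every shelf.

shelf-Red = {emblem, ingot}; shelf-X = {anchor}; shelf-Blue = {badge, urn}

From (3): badge ∈ shelf-Blue.
From (4): anchor ∈ shelf-X.
(1): urn matches badge: urn ∉ shelf-Red.
(1): urn matches badge: urn ∉ shelf-X.
(1): urn matches badge: urn ∈ shelf-Blue.
Suppose ingot ∉ shelf-Red: no assignment then satisfies all the clues, so ingot ∈ shelf-Red.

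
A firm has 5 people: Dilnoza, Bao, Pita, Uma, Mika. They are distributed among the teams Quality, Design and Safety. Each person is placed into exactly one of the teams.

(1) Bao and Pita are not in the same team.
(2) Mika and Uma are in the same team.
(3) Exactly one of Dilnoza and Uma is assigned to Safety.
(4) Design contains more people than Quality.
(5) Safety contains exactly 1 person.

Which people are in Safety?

Safety = {Dilnoza}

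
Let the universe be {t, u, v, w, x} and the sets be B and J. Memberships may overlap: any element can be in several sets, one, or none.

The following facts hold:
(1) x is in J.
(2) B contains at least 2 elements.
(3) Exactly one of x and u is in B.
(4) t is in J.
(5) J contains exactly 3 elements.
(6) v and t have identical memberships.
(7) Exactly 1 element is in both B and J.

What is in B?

B = {w, x}

From (1): x ∈ J.
From (4): t ∈ J.
(6): v matches t: v ∈ J.
(5): J already has 3, so the rest are out.
Suppose t ∈ B: no assignment then satisfies all the clues, so t ∉ B.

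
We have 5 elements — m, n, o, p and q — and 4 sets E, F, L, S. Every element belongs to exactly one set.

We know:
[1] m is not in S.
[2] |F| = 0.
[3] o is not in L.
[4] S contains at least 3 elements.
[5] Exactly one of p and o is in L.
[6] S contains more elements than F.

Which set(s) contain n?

n: S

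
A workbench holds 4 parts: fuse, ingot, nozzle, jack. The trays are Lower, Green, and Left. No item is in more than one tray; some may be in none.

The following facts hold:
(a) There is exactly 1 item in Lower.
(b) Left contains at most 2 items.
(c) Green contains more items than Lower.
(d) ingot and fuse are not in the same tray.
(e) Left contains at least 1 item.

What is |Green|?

2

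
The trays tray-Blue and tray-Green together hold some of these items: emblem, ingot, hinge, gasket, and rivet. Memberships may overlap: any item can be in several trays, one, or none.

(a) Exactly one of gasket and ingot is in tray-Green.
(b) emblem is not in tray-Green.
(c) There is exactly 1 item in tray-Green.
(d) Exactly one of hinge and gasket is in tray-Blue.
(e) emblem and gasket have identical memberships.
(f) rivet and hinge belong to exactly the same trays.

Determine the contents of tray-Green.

tray-Green = {ingot}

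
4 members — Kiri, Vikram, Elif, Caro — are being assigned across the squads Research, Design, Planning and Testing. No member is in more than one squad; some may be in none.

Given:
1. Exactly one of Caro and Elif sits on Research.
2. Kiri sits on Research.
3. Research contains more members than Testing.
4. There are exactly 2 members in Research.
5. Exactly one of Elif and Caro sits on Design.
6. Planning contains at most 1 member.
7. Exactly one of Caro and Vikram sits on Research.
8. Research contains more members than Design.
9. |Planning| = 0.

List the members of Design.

Design = {Elif}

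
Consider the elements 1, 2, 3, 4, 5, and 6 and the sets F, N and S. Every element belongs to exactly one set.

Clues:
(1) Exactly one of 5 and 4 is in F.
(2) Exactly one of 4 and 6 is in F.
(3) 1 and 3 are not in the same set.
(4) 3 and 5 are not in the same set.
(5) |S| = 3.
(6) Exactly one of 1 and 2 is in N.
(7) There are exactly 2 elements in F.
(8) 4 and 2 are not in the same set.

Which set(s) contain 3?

3: F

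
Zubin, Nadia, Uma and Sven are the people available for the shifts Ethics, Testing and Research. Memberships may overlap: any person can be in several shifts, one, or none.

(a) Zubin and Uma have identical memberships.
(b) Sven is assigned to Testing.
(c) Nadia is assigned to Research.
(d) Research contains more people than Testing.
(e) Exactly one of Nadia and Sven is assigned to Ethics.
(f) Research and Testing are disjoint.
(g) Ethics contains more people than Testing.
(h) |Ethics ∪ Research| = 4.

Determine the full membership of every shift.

Ethics = {Sven, Uma, Zubin}; Testing = {Sven}; Research = {Nadia, Uma, Zubin}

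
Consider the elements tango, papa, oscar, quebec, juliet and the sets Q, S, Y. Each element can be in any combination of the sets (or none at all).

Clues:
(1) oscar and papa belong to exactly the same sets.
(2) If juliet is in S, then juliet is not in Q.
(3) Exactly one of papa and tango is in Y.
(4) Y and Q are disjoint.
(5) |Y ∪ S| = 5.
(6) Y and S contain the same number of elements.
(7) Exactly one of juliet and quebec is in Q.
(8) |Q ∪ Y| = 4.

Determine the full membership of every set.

Q = {quebec}; S = {juliet, quebec, tango}; Y = {juliet, oscar, papa}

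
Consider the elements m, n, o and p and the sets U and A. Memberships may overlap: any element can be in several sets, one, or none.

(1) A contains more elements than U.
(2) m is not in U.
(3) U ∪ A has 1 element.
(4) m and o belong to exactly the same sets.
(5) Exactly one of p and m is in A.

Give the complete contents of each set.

U = {}; A = {p}

From (2): m ∉ U.
(4): o matches m: o ∉ U.
Suppose m ∈ A: no assignment then satisfies all the clues, so m ∉ A.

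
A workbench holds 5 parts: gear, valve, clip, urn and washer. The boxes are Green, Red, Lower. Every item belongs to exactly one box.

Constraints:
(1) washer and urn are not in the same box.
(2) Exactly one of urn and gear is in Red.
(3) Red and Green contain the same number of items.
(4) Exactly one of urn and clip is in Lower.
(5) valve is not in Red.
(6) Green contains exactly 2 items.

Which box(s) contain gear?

gear: Red

From (5): valve ∉ Red.
Suppose gear ∈ Green: no assignment then satisfies all the clues, so gear ∉ Green.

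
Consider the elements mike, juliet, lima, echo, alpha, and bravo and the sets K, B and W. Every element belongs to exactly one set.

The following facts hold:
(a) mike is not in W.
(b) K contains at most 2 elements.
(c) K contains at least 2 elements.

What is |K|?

2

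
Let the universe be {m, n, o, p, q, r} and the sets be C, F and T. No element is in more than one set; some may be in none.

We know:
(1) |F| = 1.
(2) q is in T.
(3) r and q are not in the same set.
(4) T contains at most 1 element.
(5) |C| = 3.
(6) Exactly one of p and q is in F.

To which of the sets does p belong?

From (2): q ∈ T.
(3): r ∉ T.
(4): T already has 1, so the rest are out.
(6) (exactly one): p ∈ F.
(1): F already has 1, so the rest are out.

p: F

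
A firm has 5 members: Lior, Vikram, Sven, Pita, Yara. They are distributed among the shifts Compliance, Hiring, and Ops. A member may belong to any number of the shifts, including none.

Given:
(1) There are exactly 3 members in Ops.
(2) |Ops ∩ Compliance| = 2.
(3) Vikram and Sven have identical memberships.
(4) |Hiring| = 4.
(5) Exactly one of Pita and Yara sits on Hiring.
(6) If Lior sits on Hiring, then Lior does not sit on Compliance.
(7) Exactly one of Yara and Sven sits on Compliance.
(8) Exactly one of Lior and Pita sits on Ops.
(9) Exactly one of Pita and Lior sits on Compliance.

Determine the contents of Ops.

Ops = {Lior, Sven, Vikram}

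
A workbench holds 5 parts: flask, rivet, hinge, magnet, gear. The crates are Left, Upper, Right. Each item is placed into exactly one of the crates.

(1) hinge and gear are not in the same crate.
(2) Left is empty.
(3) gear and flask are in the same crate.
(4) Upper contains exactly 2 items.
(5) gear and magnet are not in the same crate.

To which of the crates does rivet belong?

rivet: Right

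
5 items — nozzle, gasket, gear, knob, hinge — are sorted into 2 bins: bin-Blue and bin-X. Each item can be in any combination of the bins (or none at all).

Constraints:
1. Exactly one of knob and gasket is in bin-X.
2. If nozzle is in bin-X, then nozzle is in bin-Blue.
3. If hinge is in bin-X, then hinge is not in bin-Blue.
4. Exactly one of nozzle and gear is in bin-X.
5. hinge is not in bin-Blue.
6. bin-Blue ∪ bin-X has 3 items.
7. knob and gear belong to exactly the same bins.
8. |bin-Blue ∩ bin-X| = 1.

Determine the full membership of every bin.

bin-Blue = {nozzle}; bin-X = {gasket, hinge, nozzle}

From (5): hinge ∉ bin-Blue.
Suppose nozzle ∉ bin-Blue: no assignment then satisfies all the clues, so nozzle ∈ bin-Blue.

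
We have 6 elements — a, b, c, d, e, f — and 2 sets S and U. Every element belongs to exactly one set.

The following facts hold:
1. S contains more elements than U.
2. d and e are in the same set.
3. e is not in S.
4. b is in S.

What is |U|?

2

From (3): e ∉ S.
From (4): b ∈ S.
(2): d matches e: d ∉ S.
Only one set left: d ∈ U.
Only one set left: e ∈ U.
Suppose a ∉ S: no assignment then satisfies all the clues, so a ∈ S.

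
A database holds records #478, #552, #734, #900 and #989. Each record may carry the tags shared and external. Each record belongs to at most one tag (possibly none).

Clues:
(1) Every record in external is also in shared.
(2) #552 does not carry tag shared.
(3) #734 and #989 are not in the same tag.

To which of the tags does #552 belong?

From (2): #552 ∉ shared.
(1) contrapositive: #552 ∉ external.

#552: none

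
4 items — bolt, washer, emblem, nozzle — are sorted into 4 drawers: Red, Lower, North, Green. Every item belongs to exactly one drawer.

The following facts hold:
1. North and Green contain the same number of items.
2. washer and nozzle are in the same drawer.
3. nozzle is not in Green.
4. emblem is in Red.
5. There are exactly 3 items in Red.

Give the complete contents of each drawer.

From (3): nozzle ∉ Green.
From (4): emblem ∈ Red.
(2): washer matches nozzle: washer ∉ Green.
Suppose bolt ∈ Red: no assignment then satisfies all the clues, so bolt ∉ Red.

Red = {emblem, nozzle, washer}; Lower = {bolt}; North = {}; Green = {}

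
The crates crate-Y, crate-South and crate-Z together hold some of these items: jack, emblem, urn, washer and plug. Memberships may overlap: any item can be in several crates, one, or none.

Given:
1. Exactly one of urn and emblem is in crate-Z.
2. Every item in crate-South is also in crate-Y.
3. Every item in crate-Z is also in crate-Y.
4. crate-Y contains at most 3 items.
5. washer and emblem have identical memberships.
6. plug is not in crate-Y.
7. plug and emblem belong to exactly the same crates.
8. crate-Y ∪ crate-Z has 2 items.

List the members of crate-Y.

From (6): plug ∉ crate-Y.
(2) contrapositive: plug ∉ crate-South.
(3) contrapositive: plug ∉ crate-Z.
(7): emblem matches plug: emblem ∉ crate-Y.
(7): emblem matches plug: emblem ∉ crate-South.
(7): emblem matches plug: emblem ∉ crate-Z.
(1) (exactly one): urn ∈ crate-Z.
(3) with urn ∈ crate-Z: urn ∈ crate-Y.
(5): washer matches emblem: washer ∉ crate-Y.
(5): washer matches emblem: washer ∉ crate-South.
(5): washer matches emblem: washer ∉ crate-Z.
Suppose jack ∉ crate-Y: no assignment then satisfies all the clues, so jack ∈ crate-Y.

crate-Y = {jack, urn}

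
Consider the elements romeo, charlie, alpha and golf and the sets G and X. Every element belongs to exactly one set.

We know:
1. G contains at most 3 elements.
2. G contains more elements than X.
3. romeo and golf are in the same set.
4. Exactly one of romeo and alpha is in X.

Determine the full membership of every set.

G = {charlie, golf, romeo}; X = {alpha}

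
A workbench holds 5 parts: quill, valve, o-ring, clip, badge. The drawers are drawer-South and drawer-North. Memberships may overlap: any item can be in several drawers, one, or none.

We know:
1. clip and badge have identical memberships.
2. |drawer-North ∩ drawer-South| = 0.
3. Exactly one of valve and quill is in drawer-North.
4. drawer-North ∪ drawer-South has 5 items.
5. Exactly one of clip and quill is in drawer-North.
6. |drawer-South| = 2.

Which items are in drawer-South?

drawer-South = {o-ring, quill}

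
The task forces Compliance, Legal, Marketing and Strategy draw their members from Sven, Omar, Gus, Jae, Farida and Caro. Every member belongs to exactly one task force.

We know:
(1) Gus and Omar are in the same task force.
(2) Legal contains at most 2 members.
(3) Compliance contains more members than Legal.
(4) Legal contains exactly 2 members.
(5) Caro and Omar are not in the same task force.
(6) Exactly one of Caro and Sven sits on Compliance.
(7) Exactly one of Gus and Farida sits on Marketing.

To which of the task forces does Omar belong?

Omar: Compliance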